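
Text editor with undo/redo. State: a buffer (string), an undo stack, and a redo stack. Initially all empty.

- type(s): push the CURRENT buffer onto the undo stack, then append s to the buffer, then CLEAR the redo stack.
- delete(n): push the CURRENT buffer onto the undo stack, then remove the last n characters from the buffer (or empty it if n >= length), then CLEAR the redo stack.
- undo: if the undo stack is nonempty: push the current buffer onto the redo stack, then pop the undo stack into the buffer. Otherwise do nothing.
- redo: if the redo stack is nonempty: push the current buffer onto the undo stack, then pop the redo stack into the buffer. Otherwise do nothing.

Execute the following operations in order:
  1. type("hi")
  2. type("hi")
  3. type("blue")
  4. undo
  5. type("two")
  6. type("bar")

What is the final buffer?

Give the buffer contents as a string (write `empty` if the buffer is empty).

Answer: hihitwobar

Derivation:
After op 1 (type): buf='hi' undo_depth=1 redo_depth=0
After op 2 (type): buf='hihi' undo_depth=2 redo_depth=0
After op 3 (type): buf='hihiblue' undo_depth=3 redo_depth=0
After op 4 (undo): buf='hihi' undo_depth=2 redo_depth=1
After op 5 (type): buf='hihitwo' undo_depth=3 redo_depth=0
After op 6 (type): buf='hihitwobar' undo_depth=4 redo_depth=0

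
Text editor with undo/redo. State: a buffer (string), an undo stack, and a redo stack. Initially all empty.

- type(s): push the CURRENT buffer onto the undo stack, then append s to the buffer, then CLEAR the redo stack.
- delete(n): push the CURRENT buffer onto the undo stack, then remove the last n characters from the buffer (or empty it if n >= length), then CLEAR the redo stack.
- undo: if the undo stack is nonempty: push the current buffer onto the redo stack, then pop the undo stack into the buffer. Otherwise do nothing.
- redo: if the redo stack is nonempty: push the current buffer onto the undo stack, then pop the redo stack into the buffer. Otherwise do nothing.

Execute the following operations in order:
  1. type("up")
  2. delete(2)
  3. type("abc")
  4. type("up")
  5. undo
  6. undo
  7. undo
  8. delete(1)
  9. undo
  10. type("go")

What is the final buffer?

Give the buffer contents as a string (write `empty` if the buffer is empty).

After op 1 (type): buf='up' undo_depth=1 redo_depth=0
After op 2 (delete): buf='(empty)' undo_depth=2 redo_depth=0
After op 3 (type): buf='abc' undo_depth=3 redo_depth=0
After op 4 (type): buf='abcup' undo_depth=4 redo_depth=0
After op 5 (undo): buf='abc' undo_depth=3 redo_depth=1
After op 6 (undo): buf='(empty)' undo_depth=2 redo_depth=2
After op 7 (undo): buf='up' undo_depth=1 redo_depth=3
After op 8 (delete): buf='u' undo_depth=2 redo_depth=0
After op 9 (undo): buf='up' undo_depth=1 redo_depth=1
After op 10 (type): buf='upgo' undo_depth=2 redo_depth=0

Answer: upgo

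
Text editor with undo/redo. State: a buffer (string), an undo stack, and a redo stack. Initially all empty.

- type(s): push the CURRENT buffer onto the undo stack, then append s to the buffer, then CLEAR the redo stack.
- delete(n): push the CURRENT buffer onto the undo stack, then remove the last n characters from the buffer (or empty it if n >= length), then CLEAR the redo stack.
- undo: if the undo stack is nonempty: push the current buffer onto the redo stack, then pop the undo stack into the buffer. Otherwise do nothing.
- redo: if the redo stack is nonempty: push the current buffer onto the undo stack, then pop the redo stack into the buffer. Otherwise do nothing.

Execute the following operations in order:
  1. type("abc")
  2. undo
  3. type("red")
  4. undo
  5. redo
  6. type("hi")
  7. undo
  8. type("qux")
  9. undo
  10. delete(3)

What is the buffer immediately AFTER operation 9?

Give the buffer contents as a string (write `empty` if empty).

After op 1 (type): buf='abc' undo_depth=1 redo_depth=0
After op 2 (undo): buf='(empty)' undo_depth=0 redo_depth=1
After op 3 (type): buf='red' undo_depth=1 redo_depth=0
After op 4 (undo): buf='(empty)' undo_depth=0 redo_depth=1
After op 5 (redo): buf='red' undo_depth=1 redo_depth=0
After op 6 (type): buf='redhi' undo_depth=2 redo_depth=0
After op 7 (undo): buf='red' undo_depth=1 redo_depth=1
After op 8 (type): buf='redqux' undo_depth=2 redo_depth=0
After op 9 (undo): buf='red' undo_depth=1 redo_depth=1

Answer: red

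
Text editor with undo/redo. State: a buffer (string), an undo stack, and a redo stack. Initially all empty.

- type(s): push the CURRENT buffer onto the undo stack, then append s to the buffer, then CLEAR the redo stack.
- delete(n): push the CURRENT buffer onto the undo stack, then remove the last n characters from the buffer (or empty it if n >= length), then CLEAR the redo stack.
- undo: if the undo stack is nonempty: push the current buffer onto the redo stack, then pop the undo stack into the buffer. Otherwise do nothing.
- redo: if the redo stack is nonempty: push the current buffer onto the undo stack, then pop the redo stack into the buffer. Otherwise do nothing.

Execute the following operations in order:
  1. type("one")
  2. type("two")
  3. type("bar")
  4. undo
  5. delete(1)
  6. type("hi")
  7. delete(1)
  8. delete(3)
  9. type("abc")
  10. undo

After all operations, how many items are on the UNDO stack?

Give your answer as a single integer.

Answer: 6

Derivation:
After op 1 (type): buf='one' undo_depth=1 redo_depth=0
After op 2 (type): buf='onetwo' undo_depth=2 redo_depth=0
After op 3 (type): buf='onetwobar' undo_depth=3 redo_depth=0
After op 4 (undo): buf='onetwo' undo_depth=2 redo_depth=1
After op 5 (delete): buf='onetw' undo_depth=3 redo_depth=0
After op 6 (type): buf='onetwhi' undo_depth=4 redo_depth=0
After op 7 (delete): buf='onetwh' undo_depth=5 redo_depth=0
After op 8 (delete): buf='one' undo_depth=6 redo_depth=0
After op 9 (type): buf='oneabc' undo_depth=7 redo_depth=0
After op 10 (undo): buf='one' undo_depth=6 redo_depth=1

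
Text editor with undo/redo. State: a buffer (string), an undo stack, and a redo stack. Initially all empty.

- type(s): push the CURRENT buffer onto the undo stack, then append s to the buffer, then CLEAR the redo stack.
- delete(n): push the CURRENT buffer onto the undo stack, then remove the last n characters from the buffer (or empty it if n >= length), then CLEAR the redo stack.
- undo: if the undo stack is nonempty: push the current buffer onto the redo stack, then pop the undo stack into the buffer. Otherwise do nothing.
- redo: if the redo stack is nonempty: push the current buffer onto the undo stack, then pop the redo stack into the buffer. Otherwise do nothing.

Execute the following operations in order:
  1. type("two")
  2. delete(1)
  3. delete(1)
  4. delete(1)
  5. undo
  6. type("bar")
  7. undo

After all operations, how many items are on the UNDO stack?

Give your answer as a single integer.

Answer: 3

Derivation:
After op 1 (type): buf='two' undo_depth=1 redo_depth=0
After op 2 (delete): buf='tw' undo_depth=2 redo_depth=0
After op 3 (delete): buf='t' undo_depth=3 redo_depth=0
After op 4 (delete): buf='(empty)' undo_depth=4 redo_depth=0
After op 5 (undo): buf='t' undo_depth=3 redo_depth=1
After op 6 (type): buf='tbar' undo_depth=4 redo_depth=0
After op 7 (undo): buf='t' undo_depth=3 redo_depth=1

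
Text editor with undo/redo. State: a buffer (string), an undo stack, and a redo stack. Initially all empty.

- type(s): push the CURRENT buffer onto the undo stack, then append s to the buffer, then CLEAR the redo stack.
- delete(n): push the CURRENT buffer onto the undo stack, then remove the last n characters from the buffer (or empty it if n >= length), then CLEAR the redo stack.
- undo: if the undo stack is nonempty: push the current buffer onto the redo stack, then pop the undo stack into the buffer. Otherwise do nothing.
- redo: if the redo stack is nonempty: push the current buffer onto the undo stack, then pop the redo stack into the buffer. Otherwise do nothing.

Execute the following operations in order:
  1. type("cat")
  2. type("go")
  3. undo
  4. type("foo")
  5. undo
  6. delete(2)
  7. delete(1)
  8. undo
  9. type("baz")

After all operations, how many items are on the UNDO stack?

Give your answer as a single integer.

Answer: 3

Derivation:
After op 1 (type): buf='cat' undo_depth=1 redo_depth=0
After op 2 (type): buf='catgo' undo_depth=2 redo_depth=0
After op 3 (undo): buf='cat' undo_depth=1 redo_depth=1
After op 4 (type): buf='catfoo' undo_depth=2 redo_depth=0
After op 5 (undo): buf='cat' undo_depth=1 redo_depth=1
After op 6 (delete): buf='c' undo_depth=2 redo_depth=0
After op 7 (delete): buf='(empty)' undo_depth=3 redo_depth=0
After op 8 (undo): buf='c' undo_depth=2 redo_depth=1
After op 9 (type): buf='cbaz' undo_depth=3 redo_depth=0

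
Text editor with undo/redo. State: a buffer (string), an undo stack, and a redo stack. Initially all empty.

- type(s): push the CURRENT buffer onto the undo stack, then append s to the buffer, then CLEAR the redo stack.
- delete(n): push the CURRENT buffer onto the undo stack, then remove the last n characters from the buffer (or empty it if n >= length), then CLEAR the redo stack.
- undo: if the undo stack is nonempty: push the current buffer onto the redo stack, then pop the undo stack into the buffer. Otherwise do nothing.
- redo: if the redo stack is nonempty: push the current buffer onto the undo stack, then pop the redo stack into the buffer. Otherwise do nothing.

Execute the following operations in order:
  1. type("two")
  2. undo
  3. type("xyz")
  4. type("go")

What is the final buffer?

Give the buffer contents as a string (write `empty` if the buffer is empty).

After op 1 (type): buf='two' undo_depth=1 redo_depth=0
After op 2 (undo): buf='(empty)' undo_depth=0 redo_depth=1
After op 3 (type): buf='xyz' undo_depth=1 redo_depth=0
After op 4 (type): buf='xyzgo' undo_depth=2 redo_depth=0

Answer: xyzgo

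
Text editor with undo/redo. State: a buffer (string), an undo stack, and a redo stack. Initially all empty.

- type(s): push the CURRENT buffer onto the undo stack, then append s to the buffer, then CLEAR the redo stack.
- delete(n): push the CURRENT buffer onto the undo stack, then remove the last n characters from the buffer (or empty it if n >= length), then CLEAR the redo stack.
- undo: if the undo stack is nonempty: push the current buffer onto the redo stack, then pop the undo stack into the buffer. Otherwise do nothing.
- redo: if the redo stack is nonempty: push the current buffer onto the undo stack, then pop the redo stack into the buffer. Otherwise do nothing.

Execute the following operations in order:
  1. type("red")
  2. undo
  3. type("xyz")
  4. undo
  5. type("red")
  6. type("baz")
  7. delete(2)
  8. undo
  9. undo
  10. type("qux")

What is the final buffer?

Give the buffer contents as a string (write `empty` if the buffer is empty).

After op 1 (type): buf='red' undo_depth=1 redo_depth=0
After op 2 (undo): buf='(empty)' undo_depth=0 redo_depth=1
After op 3 (type): buf='xyz' undo_depth=1 redo_depth=0
After op 4 (undo): buf='(empty)' undo_depth=0 redo_depth=1
After op 5 (type): buf='red' undo_depth=1 redo_depth=0
After op 6 (type): buf='redbaz' undo_depth=2 redo_depth=0
After op 7 (delete): buf='redb' undo_depth=3 redo_depth=0
After op 8 (undo): buf='redbaz' undo_depth=2 redo_depth=1
After op 9 (undo): buf='red' undo_depth=1 redo_depth=2
After op 10 (type): buf='redqux' undo_depth=2 redo_depth=0

Answer: redqux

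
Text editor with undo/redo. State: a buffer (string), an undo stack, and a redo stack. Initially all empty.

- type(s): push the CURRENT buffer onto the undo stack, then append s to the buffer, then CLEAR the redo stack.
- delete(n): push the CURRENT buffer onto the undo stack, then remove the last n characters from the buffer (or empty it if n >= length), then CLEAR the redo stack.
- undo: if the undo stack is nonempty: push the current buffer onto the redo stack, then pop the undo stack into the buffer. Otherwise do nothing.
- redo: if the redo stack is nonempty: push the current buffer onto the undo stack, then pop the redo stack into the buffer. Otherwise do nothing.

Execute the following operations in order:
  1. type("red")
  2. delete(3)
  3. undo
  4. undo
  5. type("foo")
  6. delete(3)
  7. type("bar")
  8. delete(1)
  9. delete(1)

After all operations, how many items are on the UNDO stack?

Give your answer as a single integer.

Answer: 5

Derivation:
After op 1 (type): buf='red' undo_depth=1 redo_depth=0
After op 2 (delete): buf='(empty)' undo_depth=2 redo_depth=0
After op 3 (undo): buf='red' undo_depth=1 redo_depth=1
After op 4 (undo): buf='(empty)' undo_depth=0 redo_depth=2
After op 5 (type): buf='foo' undo_depth=1 redo_depth=0
After op 6 (delete): buf='(empty)' undo_depth=2 redo_depth=0
After op 7 (type): buf='bar' undo_depth=3 redo_depth=0
After op 8 (delete): buf='ba' undo_depth=4 redo_depth=0
After op 9 (delete): buf='b' undo_depth=5 redo_depth=0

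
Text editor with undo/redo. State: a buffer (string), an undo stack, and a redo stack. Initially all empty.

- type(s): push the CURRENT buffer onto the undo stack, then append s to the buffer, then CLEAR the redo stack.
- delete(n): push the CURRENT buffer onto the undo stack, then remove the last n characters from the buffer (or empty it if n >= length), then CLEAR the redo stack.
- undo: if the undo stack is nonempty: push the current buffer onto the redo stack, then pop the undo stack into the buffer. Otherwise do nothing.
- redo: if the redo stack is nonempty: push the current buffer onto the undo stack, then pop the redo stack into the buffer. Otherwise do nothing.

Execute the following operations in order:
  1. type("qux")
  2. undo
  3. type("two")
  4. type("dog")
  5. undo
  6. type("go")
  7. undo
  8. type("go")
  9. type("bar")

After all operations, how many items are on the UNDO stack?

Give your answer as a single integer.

After op 1 (type): buf='qux' undo_depth=1 redo_depth=0
After op 2 (undo): buf='(empty)' undo_depth=0 redo_depth=1
After op 3 (type): buf='two' undo_depth=1 redo_depth=0
After op 4 (type): buf='twodog' undo_depth=2 redo_depth=0
After op 5 (undo): buf='two' undo_depth=1 redo_depth=1
After op 6 (type): buf='twogo' undo_depth=2 redo_depth=0
After op 7 (undo): buf='two' undo_depth=1 redo_depth=1
After op 8 (type): buf='twogo' undo_depth=2 redo_depth=0
After op 9 (type): buf='twogobar' undo_depth=3 redo_depth=0

Answer: 3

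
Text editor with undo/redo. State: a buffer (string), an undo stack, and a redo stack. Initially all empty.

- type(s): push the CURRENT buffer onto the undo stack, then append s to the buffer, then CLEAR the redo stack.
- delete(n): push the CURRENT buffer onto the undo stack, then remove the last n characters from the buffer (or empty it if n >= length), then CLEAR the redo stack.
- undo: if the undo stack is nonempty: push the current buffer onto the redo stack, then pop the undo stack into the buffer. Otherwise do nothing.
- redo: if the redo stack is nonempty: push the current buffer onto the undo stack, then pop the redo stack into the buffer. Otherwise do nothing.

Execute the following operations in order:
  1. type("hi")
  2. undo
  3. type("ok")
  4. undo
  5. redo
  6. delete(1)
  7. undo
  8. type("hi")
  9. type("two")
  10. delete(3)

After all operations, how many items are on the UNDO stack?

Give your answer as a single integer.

After op 1 (type): buf='hi' undo_depth=1 redo_depth=0
After op 2 (undo): buf='(empty)' undo_depth=0 redo_depth=1
After op 3 (type): buf='ok' undo_depth=1 redo_depth=0
After op 4 (undo): buf='(empty)' undo_depth=0 redo_depth=1
After op 5 (redo): buf='ok' undo_depth=1 redo_depth=0
After op 6 (delete): buf='o' undo_depth=2 redo_depth=0
After op 7 (undo): buf='ok' undo_depth=1 redo_depth=1
After op 8 (type): buf='okhi' undo_depth=2 redo_depth=0
After op 9 (type): buf='okhitwo' undo_depth=3 redo_depth=0
After op 10 (delete): buf='okhi' undo_depth=4 redo_depth=0

Answer: 4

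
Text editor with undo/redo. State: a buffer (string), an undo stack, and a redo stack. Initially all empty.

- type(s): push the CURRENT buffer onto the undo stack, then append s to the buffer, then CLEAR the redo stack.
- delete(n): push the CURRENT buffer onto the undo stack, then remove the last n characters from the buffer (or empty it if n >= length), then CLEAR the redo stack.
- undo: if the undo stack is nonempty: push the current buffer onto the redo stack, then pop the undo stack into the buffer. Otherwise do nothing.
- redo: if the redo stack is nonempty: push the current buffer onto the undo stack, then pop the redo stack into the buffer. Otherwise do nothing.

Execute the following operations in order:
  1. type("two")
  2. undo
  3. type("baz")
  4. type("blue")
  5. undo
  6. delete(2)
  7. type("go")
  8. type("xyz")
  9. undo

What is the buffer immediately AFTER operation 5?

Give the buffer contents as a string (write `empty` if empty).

Answer: baz

Derivation:
After op 1 (type): buf='two' undo_depth=1 redo_depth=0
After op 2 (undo): buf='(empty)' undo_depth=0 redo_depth=1
After op 3 (type): buf='baz' undo_depth=1 redo_depth=0
After op 4 (type): buf='bazblue' undo_depth=2 redo_depth=0
After op 5 (undo): buf='baz' undo_depth=1 redo_depth=1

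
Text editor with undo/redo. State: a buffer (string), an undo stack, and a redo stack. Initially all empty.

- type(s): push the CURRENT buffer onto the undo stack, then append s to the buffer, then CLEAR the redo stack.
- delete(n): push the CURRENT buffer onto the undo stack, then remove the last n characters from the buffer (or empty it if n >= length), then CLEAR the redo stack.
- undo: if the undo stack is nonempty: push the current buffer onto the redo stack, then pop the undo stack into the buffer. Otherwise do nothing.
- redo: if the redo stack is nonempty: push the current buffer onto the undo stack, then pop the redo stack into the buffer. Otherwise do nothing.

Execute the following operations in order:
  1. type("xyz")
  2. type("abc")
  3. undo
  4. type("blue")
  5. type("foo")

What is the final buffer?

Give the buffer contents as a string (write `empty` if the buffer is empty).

Answer: xyzbluefoo

Derivation:
After op 1 (type): buf='xyz' undo_depth=1 redo_depth=0
After op 2 (type): buf='xyzabc' undo_depth=2 redo_depth=0
After op 3 (undo): buf='xyz' undo_depth=1 redo_depth=1
After op 4 (type): buf='xyzblue' undo_depth=2 redo_depth=0
After op 5 (type): buf='xyzbluefoo' undo_depth=3 redo_depth=0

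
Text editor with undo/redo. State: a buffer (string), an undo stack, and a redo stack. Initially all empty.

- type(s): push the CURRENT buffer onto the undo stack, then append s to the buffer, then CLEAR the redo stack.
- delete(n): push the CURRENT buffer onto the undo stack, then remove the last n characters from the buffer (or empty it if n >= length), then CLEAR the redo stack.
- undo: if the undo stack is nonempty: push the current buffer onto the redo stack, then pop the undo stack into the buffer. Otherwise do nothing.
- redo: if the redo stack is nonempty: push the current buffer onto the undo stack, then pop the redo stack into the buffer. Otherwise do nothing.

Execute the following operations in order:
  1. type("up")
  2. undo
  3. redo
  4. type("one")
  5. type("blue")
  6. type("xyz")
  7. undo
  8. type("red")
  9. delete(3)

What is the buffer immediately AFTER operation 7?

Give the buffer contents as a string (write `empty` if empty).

After op 1 (type): buf='up' undo_depth=1 redo_depth=0
After op 2 (undo): buf='(empty)' undo_depth=0 redo_depth=1
After op 3 (redo): buf='up' undo_depth=1 redo_depth=0
After op 4 (type): buf='upone' undo_depth=2 redo_depth=0
After op 5 (type): buf='uponeblue' undo_depth=3 redo_depth=0
After op 6 (type): buf='uponebluexyz' undo_depth=4 redo_depth=0
After op 7 (undo): buf='uponeblue' undo_depth=3 redo_depth=1

Answer: uponeblue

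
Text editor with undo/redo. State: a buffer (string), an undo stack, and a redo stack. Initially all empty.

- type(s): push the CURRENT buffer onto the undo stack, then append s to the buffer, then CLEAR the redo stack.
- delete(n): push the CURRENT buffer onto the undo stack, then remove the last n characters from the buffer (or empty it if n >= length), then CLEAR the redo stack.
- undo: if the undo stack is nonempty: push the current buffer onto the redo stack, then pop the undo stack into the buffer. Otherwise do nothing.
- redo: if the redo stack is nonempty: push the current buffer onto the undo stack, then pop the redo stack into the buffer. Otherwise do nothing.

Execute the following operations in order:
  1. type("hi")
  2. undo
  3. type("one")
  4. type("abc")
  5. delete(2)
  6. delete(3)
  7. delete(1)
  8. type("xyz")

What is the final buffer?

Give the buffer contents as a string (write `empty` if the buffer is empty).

After op 1 (type): buf='hi' undo_depth=1 redo_depth=0
After op 2 (undo): buf='(empty)' undo_depth=0 redo_depth=1
After op 3 (type): buf='one' undo_depth=1 redo_depth=0
After op 4 (type): buf='oneabc' undo_depth=2 redo_depth=0
After op 5 (delete): buf='onea' undo_depth=3 redo_depth=0
After op 6 (delete): buf='o' undo_depth=4 redo_depth=0
After op 7 (delete): buf='(empty)' undo_depth=5 redo_depth=0
After op 8 (type): buf='xyz' undo_depth=6 redo_depth=0

Answer: xyz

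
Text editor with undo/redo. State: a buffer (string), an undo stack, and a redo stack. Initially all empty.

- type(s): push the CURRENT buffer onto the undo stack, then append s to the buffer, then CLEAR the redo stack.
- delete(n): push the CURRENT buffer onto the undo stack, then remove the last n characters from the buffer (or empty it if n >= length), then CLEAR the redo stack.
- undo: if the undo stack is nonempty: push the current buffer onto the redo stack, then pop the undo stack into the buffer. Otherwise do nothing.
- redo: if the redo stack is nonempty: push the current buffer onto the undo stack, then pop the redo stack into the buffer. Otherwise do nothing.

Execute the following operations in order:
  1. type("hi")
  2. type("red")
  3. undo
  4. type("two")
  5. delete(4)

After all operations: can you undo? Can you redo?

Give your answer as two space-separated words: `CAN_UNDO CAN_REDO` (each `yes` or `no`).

Answer: yes no

Derivation:
After op 1 (type): buf='hi' undo_depth=1 redo_depth=0
After op 2 (type): buf='hired' undo_depth=2 redo_depth=0
After op 3 (undo): buf='hi' undo_depth=1 redo_depth=1
After op 4 (type): buf='hitwo' undo_depth=2 redo_depth=0
After op 5 (delete): buf='h' undo_depth=3 redo_depth=0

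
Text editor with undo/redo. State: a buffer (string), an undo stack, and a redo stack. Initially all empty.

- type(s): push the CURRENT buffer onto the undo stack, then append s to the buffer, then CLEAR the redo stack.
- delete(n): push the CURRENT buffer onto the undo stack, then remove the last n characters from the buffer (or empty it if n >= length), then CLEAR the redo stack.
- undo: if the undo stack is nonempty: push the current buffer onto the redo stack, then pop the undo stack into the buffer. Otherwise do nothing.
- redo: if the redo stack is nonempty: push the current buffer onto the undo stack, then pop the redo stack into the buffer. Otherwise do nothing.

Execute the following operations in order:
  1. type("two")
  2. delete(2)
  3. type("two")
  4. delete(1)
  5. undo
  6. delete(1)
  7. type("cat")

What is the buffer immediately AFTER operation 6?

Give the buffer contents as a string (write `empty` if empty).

After op 1 (type): buf='two' undo_depth=1 redo_depth=0
After op 2 (delete): buf='t' undo_depth=2 redo_depth=0
After op 3 (type): buf='ttwo' undo_depth=3 redo_depth=0
After op 4 (delete): buf='ttw' undo_depth=4 redo_depth=0
After op 5 (undo): buf='ttwo' undo_depth=3 redo_depth=1
After op 6 (delete): buf='ttw' undo_depth=4 redo_depth=0

Answer: ttw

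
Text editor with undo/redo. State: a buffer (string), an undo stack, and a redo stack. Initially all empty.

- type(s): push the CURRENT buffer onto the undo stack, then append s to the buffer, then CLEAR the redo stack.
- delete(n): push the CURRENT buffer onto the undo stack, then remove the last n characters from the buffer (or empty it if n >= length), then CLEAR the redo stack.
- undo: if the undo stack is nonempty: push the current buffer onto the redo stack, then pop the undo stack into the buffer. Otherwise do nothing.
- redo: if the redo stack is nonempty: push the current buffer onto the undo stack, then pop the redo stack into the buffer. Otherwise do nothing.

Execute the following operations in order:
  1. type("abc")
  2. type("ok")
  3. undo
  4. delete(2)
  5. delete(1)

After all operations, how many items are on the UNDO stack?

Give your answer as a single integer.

After op 1 (type): buf='abc' undo_depth=1 redo_depth=0
After op 2 (type): buf='abcok' undo_depth=2 redo_depth=0
After op 3 (undo): buf='abc' undo_depth=1 redo_depth=1
After op 4 (delete): buf='a' undo_depth=2 redo_depth=0
After op 5 (delete): buf='(empty)' undo_depth=3 redo_depth=0

Answer: 3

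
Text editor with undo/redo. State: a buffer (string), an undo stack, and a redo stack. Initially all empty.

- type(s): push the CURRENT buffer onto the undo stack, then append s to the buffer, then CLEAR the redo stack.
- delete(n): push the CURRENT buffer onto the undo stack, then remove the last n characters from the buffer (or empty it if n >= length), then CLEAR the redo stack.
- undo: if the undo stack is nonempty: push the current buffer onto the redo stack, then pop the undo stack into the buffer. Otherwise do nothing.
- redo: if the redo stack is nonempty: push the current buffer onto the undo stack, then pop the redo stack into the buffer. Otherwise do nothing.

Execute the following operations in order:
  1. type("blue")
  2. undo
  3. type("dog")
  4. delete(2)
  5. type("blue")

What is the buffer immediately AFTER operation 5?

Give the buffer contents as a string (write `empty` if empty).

Answer: dblue

Derivation:
After op 1 (type): buf='blue' undo_depth=1 redo_depth=0
After op 2 (undo): buf='(empty)' undo_depth=0 redo_depth=1
After op 3 (type): buf='dog' undo_depth=1 redo_depth=0
After op 4 (delete): buf='d' undo_depth=2 redo_depth=0
After op 5 (type): buf='dblue' undo_depth=3 redo_depth=0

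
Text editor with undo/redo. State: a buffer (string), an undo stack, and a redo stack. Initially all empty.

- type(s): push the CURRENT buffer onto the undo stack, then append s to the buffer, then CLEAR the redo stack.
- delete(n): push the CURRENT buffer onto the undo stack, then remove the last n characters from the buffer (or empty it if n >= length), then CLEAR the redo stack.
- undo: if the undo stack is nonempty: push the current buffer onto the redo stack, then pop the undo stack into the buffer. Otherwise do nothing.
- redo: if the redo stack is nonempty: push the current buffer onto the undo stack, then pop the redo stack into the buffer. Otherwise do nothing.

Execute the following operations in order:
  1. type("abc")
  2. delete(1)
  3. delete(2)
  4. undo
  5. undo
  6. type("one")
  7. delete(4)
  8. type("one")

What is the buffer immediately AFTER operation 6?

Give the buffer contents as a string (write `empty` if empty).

After op 1 (type): buf='abc' undo_depth=1 redo_depth=0
After op 2 (delete): buf='ab' undo_depth=2 redo_depth=0
After op 3 (delete): buf='(empty)' undo_depth=3 redo_depth=0
After op 4 (undo): buf='ab' undo_depth=2 redo_depth=1
After op 5 (undo): buf='abc' undo_depth=1 redo_depth=2
After op 6 (type): buf='abcone' undo_depth=2 redo_depth=0

Answer: abcone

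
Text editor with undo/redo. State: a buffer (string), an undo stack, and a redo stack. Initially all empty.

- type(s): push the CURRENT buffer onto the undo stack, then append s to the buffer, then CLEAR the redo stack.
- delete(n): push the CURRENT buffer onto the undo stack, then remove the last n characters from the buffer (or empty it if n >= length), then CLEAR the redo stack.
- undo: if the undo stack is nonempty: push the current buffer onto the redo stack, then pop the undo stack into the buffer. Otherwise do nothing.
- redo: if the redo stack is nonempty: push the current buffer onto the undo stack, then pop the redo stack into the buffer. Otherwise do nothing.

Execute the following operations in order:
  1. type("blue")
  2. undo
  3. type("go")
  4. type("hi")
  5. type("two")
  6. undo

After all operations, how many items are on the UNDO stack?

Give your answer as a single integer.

Answer: 2

Derivation:
After op 1 (type): buf='blue' undo_depth=1 redo_depth=0
After op 2 (undo): buf='(empty)' undo_depth=0 redo_depth=1
After op 3 (type): buf='go' undo_depth=1 redo_depth=0
After op 4 (type): buf='gohi' undo_depth=2 redo_depth=0
After op 5 (type): buf='gohitwo' undo_depth=3 redo_depth=0
After op 6 (undo): buf='gohi' undo_depth=2 redo_depth=1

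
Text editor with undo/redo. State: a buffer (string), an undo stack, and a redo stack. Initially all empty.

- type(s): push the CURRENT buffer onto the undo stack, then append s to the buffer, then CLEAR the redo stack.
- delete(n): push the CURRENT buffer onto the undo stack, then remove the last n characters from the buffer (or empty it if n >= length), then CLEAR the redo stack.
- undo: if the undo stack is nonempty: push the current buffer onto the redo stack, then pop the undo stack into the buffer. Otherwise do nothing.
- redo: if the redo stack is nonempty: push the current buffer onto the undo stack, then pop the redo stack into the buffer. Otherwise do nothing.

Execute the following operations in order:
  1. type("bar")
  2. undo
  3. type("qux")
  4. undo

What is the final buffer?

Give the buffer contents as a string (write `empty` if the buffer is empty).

Answer: empty

Derivation:
After op 1 (type): buf='bar' undo_depth=1 redo_depth=0
After op 2 (undo): buf='(empty)' undo_depth=0 redo_depth=1
After op 3 (type): buf='qux' undo_depth=1 redo_depth=0
After op 4 (undo): buf='(empty)' undo_depth=0 redo_depth=1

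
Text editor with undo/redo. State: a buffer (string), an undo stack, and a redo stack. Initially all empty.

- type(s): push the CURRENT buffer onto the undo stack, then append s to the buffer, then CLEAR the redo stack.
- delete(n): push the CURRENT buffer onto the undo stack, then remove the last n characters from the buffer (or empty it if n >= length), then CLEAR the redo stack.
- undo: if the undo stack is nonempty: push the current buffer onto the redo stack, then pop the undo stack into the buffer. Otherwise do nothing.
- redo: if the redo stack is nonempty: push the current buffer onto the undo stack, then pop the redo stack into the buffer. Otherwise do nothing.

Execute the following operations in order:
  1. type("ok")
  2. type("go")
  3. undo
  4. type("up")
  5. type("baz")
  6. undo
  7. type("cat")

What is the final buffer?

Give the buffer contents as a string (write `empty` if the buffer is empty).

Answer: okupcat

Derivation:
After op 1 (type): buf='ok' undo_depth=1 redo_depth=0
After op 2 (type): buf='okgo' undo_depth=2 redo_depth=0
After op 3 (undo): buf='ok' undo_depth=1 redo_depth=1
After op 4 (type): buf='okup' undo_depth=2 redo_depth=0
After op 5 (type): buf='okupbaz' undo_depth=3 redo_depth=0
After op 6 (undo): buf='okup' undo_depth=2 redo_depth=1
After op 7 (type): buf='okupcat' undo_depth=3 redo_depth=0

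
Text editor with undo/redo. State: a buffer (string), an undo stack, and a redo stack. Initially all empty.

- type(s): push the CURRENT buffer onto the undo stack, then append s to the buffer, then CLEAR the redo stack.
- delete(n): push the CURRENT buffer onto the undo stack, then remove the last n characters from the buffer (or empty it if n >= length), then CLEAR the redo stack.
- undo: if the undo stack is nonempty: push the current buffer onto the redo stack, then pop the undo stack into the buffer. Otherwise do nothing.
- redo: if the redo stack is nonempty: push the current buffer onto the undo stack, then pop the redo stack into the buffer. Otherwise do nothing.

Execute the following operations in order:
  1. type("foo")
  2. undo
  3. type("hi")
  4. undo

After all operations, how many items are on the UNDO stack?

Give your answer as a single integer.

After op 1 (type): buf='foo' undo_depth=1 redo_depth=0
After op 2 (undo): buf='(empty)' undo_depth=0 redo_depth=1
After op 3 (type): buf='hi' undo_depth=1 redo_depth=0
After op 4 (undo): buf='(empty)' undo_depth=0 redo_depth=1

Answer: 0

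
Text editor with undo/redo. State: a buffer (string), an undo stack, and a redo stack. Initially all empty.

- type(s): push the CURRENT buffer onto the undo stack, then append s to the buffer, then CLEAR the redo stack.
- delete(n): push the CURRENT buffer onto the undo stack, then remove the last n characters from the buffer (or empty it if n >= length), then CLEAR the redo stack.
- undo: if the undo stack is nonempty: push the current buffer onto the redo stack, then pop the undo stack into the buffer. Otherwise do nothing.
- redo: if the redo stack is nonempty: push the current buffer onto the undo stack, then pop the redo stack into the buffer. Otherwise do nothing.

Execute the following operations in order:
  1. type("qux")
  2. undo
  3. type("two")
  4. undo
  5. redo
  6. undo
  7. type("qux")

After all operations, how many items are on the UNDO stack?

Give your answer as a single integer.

Answer: 1

Derivation:
After op 1 (type): buf='qux' undo_depth=1 redo_depth=0
After op 2 (undo): buf='(empty)' undo_depth=0 redo_depth=1
After op 3 (type): buf='two' undo_depth=1 redo_depth=0
After op 4 (undo): buf='(empty)' undo_depth=0 redo_depth=1
After op 5 (redo): buf='two' undo_depth=1 redo_depth=0
After op 6 (undo): buf='(empty)' undo_depth=0 redo_depth=1
After op 7 (type): buf='qux' undo_depth=1 redo_depth=0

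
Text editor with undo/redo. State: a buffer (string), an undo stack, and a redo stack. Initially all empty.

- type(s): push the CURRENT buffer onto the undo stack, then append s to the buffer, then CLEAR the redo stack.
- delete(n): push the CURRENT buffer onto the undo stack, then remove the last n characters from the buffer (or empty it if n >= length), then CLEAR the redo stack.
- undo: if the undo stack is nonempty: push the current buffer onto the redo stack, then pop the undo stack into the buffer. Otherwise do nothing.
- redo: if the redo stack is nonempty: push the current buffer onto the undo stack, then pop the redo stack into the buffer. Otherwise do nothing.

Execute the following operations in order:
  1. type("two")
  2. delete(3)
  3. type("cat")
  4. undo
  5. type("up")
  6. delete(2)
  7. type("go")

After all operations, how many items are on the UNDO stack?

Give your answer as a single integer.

After op 1 (type): buf='two' undo_depth=1 redo_depth=0
After op 2 (delete): buf='(empty)' undo_depth=2 redo_depth=0
After op 3 (type): buf='cat' undo_depth=3 redo_depth=0
After op 4 (undo): buf='(empty)' undo_depth=2 redo_depth=1
After op 5 (type): buf='up' undo_depth=3 redo_depth=0
After op 6 (delete): buf='(empty)' undo_depth=4 redo_depth=0
After op 7 (type): buf='go' undo_depth=5 redo_depth=0

Answer: 5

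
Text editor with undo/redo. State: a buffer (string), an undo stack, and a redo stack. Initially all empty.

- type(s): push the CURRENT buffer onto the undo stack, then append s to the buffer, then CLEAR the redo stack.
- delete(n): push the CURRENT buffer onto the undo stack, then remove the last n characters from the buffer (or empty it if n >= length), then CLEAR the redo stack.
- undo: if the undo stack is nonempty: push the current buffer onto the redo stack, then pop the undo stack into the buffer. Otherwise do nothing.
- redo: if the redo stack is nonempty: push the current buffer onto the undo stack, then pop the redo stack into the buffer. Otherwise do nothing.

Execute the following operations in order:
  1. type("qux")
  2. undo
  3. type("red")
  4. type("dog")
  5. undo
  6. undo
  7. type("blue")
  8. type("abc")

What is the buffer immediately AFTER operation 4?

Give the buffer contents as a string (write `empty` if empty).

After op 1 (type): buf='qux' undo_depth=1 redo_depth=0
After op 2 (undo): buf='(empty)' undo_depth=0 redo_depth=1
After op 3 (type): buf='red' undo_depth=1 redo_depth=0
After op 4 (type): buf='reddog' undo_depth=2 redo_depth=0

Answer: reddog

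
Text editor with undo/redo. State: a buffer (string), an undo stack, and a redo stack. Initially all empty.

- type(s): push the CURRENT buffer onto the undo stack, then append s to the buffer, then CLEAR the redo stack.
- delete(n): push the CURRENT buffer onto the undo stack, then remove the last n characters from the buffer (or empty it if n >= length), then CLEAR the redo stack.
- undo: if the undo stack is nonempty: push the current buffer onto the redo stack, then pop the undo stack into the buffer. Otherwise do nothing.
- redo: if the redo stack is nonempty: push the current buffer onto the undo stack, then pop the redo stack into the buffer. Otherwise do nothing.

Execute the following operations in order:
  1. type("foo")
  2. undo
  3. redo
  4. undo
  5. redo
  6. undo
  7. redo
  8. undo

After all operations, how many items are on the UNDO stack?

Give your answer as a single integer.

Answer: 0

Derivation:
After op 1 (type): buf='foo' undo_depth=1 redo_depth=0
After op 2 (undo): buf='(empty)' undo_depth=0 redo_depth=1
After op 3 (redo): buf='foo' undo_depth=1 redo_depth=0
After op 4 (undo): buf='(empty)' undo_depth=0 redo_depth=1
After op 5 (redo): buf='foo' undo_depth=1 redo_depth=0
After op 6 (undo): buf='(empty)' undo_depth=0 redo_depth=1
After op 7 (redo): buf='foo' undo_depth=1 redo_depth=0
After op 8 (undo): buf='(empty)' undo_depth=0 redo_depth=1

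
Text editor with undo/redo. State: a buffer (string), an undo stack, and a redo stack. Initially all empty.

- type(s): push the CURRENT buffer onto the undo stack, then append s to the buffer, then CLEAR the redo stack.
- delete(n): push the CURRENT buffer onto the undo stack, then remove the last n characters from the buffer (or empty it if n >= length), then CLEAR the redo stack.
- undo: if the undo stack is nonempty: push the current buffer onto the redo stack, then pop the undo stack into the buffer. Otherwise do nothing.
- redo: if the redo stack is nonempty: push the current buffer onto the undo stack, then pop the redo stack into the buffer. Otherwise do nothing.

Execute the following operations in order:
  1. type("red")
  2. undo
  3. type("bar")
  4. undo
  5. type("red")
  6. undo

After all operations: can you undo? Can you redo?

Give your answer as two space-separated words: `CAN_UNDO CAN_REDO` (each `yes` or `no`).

Answer: no yes

Derivation:
After op 1 (type): buf='red' undo_depth=1 redo_depth=0
After op 2 (undo): buf='(empty)' undo_depth=0 redo_depth=1
After op 3 (type): buf='bar' undo_depth=1 redo_depth=0
After op 4 (undo): buf='(empty)' undo_depth=0 redo_depth=1
After op 5 (type): buf='red' undo_depth=1 redo_depth=0
After op 6 (undo): buf='(empty)' undo_depth=0 redo_depth=1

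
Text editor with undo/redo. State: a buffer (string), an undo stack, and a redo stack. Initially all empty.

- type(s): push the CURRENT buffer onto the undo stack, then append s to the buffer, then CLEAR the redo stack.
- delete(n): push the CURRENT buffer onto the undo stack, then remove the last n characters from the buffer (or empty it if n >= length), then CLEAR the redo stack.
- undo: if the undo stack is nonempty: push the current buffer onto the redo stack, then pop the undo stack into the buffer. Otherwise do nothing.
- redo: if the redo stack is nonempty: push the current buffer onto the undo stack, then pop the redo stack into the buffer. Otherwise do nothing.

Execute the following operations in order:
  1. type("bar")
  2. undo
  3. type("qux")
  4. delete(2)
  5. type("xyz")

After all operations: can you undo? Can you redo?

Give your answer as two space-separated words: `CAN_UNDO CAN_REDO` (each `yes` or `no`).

Answer: yes no

Derivation:
After op 1 (type): buf='bar' undo_depth=1 redo_depth=0
After op 2 (undo): buf='(empty)' undo_depth=0 redo_depth=1
After op 3 (type): buf='qux' undo_depth=1 redo_depth=0
After op 4 (delete): buf='q' undo_depth=2 redo_depth=0
After op 5 (type): buf='qxyz' undo_depth=3 redo_depth=0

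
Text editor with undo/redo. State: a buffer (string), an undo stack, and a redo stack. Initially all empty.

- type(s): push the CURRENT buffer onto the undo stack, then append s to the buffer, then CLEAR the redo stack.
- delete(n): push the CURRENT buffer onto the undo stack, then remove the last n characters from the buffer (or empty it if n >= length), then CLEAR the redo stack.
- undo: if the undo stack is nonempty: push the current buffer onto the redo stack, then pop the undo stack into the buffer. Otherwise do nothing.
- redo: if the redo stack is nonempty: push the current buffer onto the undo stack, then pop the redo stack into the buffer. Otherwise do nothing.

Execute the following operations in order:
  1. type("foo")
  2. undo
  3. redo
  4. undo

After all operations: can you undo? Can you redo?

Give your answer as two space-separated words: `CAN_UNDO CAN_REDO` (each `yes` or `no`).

Answer: no yes

Derivation:
After op 1 (type): buf='foo' undo_depth=1 redo_depth=0
After op 2 (undo): buf='(empty)' undo_depth=0 redo_depth=1
After op 3 (redo): buf='foo' undo_depth=1 redo_depth=0
After op 4 (undo): buf='(empty)' undo_depth=0 redo_depth=1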